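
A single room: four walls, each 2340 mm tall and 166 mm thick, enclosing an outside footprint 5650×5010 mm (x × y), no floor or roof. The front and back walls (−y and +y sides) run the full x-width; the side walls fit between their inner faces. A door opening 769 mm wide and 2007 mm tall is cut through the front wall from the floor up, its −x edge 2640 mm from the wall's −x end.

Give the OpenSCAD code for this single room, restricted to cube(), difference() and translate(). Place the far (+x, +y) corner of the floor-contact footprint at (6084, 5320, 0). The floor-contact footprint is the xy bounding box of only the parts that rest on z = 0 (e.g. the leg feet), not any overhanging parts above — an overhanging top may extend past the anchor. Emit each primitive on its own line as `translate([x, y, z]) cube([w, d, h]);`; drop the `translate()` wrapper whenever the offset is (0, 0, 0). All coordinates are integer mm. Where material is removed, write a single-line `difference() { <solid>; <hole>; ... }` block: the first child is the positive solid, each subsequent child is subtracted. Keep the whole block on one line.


difference() { translate([434, 310, 0]) cube([5650, 166, 2340]); translate([3074, 310, 0]) cube([769, 166, 2007]); }
translate([434, 5154, 0]) cube([5650, 166, 2340]);
translate([434, 476, 0]) cube([166, 4678, 2340]);
translate([5918, 476, 0]) cube([166, 4678, 2340]);


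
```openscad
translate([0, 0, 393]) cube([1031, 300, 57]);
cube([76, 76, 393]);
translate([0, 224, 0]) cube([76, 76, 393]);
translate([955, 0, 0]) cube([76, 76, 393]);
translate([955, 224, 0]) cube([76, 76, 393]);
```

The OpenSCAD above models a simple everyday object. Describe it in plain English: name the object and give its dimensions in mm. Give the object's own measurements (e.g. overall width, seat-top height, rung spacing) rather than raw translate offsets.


A long wooden bench with a 1031 mm (x) × 300 mm (y) seat, 57 mm thick, its top surface 450 mm above the floor. Four 76 mm square legs at the seat corners, flush with the edges, run from z = 0 to the seat underside.


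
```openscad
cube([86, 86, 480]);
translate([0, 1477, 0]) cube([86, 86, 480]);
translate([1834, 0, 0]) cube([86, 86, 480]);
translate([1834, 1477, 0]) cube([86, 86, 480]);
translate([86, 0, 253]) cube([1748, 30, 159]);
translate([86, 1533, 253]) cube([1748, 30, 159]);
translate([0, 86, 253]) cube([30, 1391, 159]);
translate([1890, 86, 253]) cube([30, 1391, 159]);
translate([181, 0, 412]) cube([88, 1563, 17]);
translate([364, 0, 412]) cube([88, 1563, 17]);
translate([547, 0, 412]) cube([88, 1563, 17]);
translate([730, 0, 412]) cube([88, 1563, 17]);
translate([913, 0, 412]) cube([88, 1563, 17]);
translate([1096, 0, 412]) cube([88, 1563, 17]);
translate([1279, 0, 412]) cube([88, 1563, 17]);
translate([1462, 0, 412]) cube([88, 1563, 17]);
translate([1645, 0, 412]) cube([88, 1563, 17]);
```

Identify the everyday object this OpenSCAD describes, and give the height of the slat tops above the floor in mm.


A bed frame. The slat-top height is 429 mm.

Four posts, four rails, and a row of slats — a bed frame. Slats sit on the rails at z = 253 + 159 = 412; with slat thickness 17, the top is 429 mm.


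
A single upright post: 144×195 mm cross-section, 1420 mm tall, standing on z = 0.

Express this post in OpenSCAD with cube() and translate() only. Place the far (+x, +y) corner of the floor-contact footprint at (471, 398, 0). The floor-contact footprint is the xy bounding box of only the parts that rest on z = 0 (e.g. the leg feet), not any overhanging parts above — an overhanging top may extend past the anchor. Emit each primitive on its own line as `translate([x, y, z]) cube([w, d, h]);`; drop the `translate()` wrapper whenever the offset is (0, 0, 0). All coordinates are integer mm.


translate([327, 203, 0]) cube([144, 195, 1420]);


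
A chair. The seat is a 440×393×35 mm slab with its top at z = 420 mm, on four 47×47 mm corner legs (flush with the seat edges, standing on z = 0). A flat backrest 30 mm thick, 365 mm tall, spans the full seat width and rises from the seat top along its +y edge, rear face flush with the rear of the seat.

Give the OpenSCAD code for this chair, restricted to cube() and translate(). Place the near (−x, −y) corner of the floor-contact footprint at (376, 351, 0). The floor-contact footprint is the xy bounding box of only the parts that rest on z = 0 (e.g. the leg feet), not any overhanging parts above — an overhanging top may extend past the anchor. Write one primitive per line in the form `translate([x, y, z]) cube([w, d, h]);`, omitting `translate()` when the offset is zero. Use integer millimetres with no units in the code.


translate([376, 351, 385]) cube([440, 393, 35]);
translate([376, 351, 0]) cube([47, 47, 385]);
translate([769, 351, 0]) cube([47, 47, 385]);
translate([376, 697, 0]) cube([47, 47, 385]);
translate([769, 697, 0]) cube([47, 47, 385]);
translate([376, 714, 420]) cube([440, 30, 365]);


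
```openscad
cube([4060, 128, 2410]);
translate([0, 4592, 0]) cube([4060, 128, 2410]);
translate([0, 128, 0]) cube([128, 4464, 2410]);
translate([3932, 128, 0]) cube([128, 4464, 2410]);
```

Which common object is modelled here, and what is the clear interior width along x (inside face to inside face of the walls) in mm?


A house (or room) frame. The interior width is 3804 mm.

Four 2410 mm walls enclosing a rectangle with no floor or roof — a room or house frame. Outside width is 4060 mm and wall thickness is 128 mm, so the interior width is 4060 − 2 × 128 = 3804 mm.


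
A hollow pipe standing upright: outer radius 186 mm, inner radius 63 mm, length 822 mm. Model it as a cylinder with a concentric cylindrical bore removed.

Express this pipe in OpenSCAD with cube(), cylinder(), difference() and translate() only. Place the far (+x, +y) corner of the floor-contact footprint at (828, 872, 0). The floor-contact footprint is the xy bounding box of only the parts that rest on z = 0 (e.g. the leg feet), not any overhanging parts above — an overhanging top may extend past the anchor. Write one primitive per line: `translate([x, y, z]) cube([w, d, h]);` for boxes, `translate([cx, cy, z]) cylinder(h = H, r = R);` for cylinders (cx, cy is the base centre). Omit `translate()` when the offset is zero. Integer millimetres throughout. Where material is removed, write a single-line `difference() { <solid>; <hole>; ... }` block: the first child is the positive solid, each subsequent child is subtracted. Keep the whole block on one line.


difference() { translate([642, 686, 0]) cylinder(h = 822, r = 186); translate([642, 686, 0]) cylinder(h = 822, r = 63); }


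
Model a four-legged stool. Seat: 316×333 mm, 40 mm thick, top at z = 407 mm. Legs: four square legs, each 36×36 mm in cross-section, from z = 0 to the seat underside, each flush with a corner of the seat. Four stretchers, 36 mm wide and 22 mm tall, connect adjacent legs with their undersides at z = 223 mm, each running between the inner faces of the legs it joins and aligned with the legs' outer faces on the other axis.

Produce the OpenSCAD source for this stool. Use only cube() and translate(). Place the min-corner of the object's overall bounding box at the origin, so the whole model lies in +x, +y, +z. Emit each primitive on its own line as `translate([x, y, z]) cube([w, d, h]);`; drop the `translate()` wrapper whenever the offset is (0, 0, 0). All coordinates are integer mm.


translate([0, 0, 367]) cube([316, 333, 40]);
cube([36, 36, 367]);
translate([280, 0, 0]) cube([36, 36, 367]);
translate([0, 297, 0]) cube([36, 36, 367]);
translate([280, 297, 0]) cube([36, 36, 367]);
translate([36, 0, 223]) cube([244, 36, 22]);
translate([36, 297, 223]) cube([244, 36, 22]);
translate([0, 36, 223]) cube([36, 261, 22]);
translate([280, 36, 223]) cube([36, 261, 22]);


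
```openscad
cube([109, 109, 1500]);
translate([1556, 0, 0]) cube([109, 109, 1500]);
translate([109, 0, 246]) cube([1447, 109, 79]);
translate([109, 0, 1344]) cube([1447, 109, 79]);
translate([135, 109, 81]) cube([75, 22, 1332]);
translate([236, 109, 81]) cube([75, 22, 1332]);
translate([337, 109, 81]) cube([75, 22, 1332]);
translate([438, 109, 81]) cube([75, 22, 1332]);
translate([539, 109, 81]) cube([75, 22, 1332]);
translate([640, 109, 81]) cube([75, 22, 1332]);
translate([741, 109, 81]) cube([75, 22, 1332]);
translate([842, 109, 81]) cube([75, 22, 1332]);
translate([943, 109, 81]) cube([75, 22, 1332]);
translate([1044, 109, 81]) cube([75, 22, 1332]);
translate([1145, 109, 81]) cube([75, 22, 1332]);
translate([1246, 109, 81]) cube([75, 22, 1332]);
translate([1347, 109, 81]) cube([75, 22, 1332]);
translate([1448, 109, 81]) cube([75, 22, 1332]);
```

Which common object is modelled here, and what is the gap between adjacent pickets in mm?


A fence section. The picket gap is 26 mm.

Two posts, two rails, 14 pickets — a fence section. Span 1447 mm holds 14 pickets of 75 mm with 15 equal gaps: ⌊(1447 − 14·75) / 15⌋ = 26 mm.


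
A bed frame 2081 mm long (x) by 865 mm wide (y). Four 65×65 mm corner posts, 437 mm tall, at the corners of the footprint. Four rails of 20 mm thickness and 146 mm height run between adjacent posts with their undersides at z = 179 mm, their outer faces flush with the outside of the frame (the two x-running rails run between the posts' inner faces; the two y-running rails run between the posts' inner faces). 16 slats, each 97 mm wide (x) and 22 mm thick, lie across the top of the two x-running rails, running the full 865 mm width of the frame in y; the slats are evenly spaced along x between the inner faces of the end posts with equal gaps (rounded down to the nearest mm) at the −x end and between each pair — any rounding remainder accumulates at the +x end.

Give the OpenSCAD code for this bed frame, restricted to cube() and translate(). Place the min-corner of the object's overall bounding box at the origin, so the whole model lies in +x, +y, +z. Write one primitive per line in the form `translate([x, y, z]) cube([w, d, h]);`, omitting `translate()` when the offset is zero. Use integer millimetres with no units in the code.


cube([65, 65, 437]);
translate([0, 800, 0]) cube([65, 65, 437]);
translate([2016, 0, 0]) cube([65, 65, 437]);
translate([2016, 800, 0]) cube([65, 65, 437]);
translate([65, 0, 179]) cube([1951, 20, 146]);
translate([65, 845, 179]) cube([1951, 20, 146]);
translate([0, 65, 179]) cube([20, 735, 146]);
translate([2061, 65, 179]) cube([20, 735, 146]);
translate([88, 0, 325]) cube([97, 865, 22]);
translate([208, 0, 325]) cube([97, 865, 22]);
translate([328, 0, 325]) cube([97, 865, 22]);
translate([448, 0, 325]) cube([97, 865, 22]);
translate([568, 0, 325]) cube([97, 865, 22]);
translate([688, 0, 325]) cube([97, 865, 22]);
translate([808, 0, 325]) cube([97, 865, 22]);
translate([928, 0, 325]) cube([97, 865, 22]);
translate([1048, 0, 325]) cube([97, 865, 22]);
translate([1168, 0, 325]) cube([97, 865, 22]);
translate([1288, 0, 325]) cube([97, 865, 22]);
translate([1408, 0, 325]) cube([97, 865, 22]);
translate([1528, 0, 325]) cube([97, 865, 22]);
translate([1648, 0, 325]) cube([97, 865, 22]);
translate([1768, 0, 325]) cube([97, 865, 22]);
translate([1888, 0, 325]) cube([97, 865, 22]);


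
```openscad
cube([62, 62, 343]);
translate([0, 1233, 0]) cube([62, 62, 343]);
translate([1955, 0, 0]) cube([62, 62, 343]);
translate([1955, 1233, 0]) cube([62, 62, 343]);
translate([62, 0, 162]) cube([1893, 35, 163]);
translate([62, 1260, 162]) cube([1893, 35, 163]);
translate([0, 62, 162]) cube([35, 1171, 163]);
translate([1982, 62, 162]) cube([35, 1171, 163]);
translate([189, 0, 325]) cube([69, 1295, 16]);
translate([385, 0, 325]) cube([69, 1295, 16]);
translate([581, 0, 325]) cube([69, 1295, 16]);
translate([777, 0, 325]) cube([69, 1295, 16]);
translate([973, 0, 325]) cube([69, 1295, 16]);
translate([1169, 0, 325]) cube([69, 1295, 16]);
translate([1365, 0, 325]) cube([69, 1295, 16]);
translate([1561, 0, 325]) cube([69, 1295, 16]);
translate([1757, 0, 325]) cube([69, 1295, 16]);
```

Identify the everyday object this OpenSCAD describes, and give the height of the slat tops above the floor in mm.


A bed frame. The slat-top height is 341 mm.

Four posts, four rails, and a row of slats — a bed frame. Slats sit on the rails at z = 162 + 163 = 325; with slat thickness 16, the top is 341 mm.


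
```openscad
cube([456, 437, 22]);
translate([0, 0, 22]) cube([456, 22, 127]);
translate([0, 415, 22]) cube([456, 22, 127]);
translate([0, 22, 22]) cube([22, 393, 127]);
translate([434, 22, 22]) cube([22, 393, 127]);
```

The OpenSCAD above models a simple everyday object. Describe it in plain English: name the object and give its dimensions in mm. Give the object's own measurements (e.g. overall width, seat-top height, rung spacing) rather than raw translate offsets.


An open-topped rectangular box: outside dimensions 456×437×149 mm, with a uniform wall and base thickness of 22 mm. The base is a full 456×437 slab on the floor; four walls sit on top of the base. The front and back walls (the −y and +y sides) span the full width; the two side walls fit between them.


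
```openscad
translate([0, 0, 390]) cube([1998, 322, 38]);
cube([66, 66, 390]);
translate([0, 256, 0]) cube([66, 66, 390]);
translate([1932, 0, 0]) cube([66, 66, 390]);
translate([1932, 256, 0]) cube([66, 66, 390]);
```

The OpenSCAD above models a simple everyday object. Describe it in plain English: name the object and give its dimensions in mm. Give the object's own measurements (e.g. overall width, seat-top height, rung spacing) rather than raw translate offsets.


A long wooden bench with a 1998 mm (x) × 322 mm (y) seat, 38 mm thick, its top surface 428 mm above the floor. Four 66 mm square legs at the seat corners, flush with the edges, run from z = 0 to the seat underside.


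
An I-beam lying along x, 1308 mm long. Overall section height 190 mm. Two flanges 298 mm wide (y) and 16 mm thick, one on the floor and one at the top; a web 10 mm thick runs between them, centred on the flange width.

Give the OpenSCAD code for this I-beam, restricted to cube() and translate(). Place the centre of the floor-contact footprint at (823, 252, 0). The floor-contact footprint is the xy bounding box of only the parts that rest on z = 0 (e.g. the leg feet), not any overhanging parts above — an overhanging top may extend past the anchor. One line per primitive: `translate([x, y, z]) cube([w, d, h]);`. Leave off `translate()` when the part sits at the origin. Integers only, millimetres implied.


translate([169, 103, 0]) cube([1308, 298, 16]);
translate([169, 247, 16]) cube([1308, 10, 158]);
translate([169, 103, 174]) cube([1308, 298, 16]);


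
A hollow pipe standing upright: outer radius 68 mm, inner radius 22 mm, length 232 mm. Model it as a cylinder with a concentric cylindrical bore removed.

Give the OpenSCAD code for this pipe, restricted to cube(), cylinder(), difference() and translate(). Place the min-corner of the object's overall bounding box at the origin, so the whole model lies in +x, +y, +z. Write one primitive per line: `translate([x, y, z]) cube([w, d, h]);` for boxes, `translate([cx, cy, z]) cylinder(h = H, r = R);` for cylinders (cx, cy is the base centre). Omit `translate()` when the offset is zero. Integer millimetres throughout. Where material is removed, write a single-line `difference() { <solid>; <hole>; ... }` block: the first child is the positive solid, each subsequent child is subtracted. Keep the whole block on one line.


difference() { translate([68, 68, 0]) cylinder(h = 232, r = 68); translate([68, 68, 0]) cylinder(h = 232, r = 22); }


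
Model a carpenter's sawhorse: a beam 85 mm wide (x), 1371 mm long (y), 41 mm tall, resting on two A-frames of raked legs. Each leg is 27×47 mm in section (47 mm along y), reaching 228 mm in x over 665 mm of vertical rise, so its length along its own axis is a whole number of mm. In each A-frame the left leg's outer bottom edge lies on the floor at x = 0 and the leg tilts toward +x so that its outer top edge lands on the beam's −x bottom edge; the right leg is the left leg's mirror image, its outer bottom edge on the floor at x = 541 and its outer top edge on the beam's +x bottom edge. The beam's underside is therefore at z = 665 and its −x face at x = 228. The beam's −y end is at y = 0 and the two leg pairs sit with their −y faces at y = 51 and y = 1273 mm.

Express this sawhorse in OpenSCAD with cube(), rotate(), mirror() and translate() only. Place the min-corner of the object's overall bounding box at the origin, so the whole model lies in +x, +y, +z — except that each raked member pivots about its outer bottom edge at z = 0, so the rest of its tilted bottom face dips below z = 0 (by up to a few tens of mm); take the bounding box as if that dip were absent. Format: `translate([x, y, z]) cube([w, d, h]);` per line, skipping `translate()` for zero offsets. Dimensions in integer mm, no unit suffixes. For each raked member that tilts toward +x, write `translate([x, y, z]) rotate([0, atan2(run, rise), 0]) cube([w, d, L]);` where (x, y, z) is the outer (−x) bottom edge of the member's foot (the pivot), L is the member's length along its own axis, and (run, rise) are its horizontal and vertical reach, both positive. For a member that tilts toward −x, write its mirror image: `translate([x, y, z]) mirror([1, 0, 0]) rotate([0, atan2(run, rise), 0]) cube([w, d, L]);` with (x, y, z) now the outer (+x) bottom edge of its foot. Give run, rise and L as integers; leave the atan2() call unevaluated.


translate([228, 0, 665]) cube([85, 1371, 41]);
translate([0, 51, 0]) rotate([0, atan2(228, 665), 0]) cube([27, 47, 703]);
translate([541, 51, 0]) mirror([1, 0, 0]) rotate([0, atan2(228, 665), 0]) cube([27, 47, 703]);
translate([0, 1273, 0]) rotate([0, atan2(228, 665), 0]) cube([27, 47, 703]);
translate([541, 1273, 0]) mirror([1, 0, 0]) rotate([0, atan2(228, 665), 0]) cube([27, 47, 703]);


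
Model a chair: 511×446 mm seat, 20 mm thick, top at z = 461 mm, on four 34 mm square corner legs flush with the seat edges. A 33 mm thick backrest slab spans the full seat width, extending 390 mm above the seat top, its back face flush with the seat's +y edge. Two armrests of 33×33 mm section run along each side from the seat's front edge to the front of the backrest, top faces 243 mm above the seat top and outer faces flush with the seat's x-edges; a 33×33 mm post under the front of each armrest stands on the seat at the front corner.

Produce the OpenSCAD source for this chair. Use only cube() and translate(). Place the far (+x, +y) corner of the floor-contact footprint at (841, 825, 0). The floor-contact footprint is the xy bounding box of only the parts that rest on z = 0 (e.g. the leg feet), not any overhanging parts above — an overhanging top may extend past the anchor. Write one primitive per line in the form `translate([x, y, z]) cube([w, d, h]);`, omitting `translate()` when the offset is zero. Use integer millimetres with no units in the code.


translate([330, 379, 441]) cube([511, 446, 20]);
translate([330, 379, 0]) cube([34, 34, 441]);
translate([807, 379, 0]) cube([34, 34, 441]);
translate([330, 791, 0]) cube([34, 34, 441]);
translate([807, 791, 0]) cube([34, 34, 441]);
translate([330, 792, 461]) cube([511, 33, 390]);
translate([330, 379, 671]) cube([33, 413, 33]);
translate([808, 379, 671]) cube([33, 413, 33]);
translate([330, 379, 461]) cube([33, 33, 210]);
translate([808, 379, 461]) cube([33, 33, 210]);


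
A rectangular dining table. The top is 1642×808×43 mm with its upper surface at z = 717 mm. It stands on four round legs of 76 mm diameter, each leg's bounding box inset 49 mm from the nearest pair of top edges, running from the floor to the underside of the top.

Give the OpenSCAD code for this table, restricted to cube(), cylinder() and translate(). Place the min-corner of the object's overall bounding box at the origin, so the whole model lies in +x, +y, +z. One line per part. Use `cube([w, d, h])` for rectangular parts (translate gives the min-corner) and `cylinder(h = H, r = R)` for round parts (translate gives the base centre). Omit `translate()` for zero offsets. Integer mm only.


// leg_h = 717 - 43 = 674
translate([0, 0, 674]) cube([1642, 808, 43]);
translate([87, 87, 0]) cylinder(h = 674, r = 38);
translate([1555, 87, 0]) cylinder(h = 674, r = 38);
translate([87, 721, 0]) cylinder(h = 674, r = 38);
translate([1555, 721, 0]) cylinder(h = 674, r = 38);


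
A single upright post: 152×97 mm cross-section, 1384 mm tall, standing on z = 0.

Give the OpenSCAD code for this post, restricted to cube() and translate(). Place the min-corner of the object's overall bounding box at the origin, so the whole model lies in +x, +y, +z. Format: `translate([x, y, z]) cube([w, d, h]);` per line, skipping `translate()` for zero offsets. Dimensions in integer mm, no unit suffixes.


cube([152, 97, 1384]);


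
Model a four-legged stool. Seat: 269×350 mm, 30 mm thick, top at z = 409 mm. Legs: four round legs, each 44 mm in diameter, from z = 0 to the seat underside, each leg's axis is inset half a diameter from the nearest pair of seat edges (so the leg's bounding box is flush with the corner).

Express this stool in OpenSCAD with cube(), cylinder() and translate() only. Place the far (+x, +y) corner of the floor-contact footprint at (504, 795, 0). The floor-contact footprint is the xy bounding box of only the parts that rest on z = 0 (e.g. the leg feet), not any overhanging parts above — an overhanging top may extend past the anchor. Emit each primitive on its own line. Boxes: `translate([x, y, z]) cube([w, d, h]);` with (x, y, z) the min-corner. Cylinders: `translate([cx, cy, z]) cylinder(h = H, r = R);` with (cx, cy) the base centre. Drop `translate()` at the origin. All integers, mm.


// leg_h = 409 - 30 = 379
translate([235, 445, 379]) cube([269, 350, 30]);
translate([257, 467, 0]) cylinder(h = 379, r = 22);
translate([482, 467, 0]) cylinder(h = 379, r = 22);
translate([257, 773, 0]) cylinder(h = 379, r = 22);
translate([482, 773, 0]) cylinder(h = 379, r = 22);


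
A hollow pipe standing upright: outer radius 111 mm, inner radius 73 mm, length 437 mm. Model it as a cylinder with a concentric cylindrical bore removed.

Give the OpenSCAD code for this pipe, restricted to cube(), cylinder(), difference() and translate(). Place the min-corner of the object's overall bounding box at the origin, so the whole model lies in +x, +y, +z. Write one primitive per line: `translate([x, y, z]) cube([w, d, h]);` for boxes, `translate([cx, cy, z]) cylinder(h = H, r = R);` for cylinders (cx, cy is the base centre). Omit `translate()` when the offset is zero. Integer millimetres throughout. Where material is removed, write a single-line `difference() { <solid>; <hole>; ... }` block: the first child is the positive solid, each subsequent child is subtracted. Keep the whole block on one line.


difference() { translate([111, 111, 0]) cylinder(h = 437, r = 111); translate([111, 111, 0]) cylinder(h = 437, r = 73); }


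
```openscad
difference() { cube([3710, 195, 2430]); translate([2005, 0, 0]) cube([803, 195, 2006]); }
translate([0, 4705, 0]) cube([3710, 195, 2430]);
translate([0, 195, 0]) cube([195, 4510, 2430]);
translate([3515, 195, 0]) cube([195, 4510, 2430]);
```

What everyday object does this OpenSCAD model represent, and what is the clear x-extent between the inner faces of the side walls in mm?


A single room. The interior width is 3320 mm.

Four walls enclosing a rectangle with a door in the front wall — a room. Outside width 3710 minus two 195 mm walls gives 3320 mm.


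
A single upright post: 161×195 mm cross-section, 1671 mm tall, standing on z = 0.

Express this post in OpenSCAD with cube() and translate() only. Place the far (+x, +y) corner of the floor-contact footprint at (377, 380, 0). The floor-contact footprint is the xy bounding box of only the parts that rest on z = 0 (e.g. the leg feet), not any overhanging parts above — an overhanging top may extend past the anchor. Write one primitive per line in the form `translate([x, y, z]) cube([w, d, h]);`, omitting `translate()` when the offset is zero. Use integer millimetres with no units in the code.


translate([216, 185, 0]) cube([161, 195, 1671]);


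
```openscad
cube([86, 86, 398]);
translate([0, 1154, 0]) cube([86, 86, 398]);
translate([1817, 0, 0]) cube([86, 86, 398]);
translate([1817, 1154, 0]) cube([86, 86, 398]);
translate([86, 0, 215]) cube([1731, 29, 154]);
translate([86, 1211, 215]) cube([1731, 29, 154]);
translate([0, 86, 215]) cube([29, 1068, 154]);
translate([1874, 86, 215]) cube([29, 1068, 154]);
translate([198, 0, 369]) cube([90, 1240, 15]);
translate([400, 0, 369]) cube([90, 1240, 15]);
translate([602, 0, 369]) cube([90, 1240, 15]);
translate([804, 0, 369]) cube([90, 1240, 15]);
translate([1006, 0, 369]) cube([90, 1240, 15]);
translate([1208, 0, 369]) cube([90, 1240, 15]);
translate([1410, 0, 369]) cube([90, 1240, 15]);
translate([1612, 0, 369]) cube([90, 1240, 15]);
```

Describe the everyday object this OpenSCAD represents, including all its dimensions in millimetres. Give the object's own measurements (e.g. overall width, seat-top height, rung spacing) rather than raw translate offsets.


A bed frame 1903 mm long (x) by 1240 mm wide (y). Four 86×86 mm corner posts, 398 mm tall, at the corners of the footprint. Four rails of 29 mm thickness and 154 mm height run between adjacent posts with their undersides at z = 215 mm, their outer faces flush with the outside of the frame (the two x-running rails run between the posts' inner faces; the two y-running rails run between the posts' inner faces). 8 slats, each 90 mm wide (x) and 15 mm thick, lie across the top of the two x-running rails, running the full 1240 mm width of the frame in y; along x they sit between the end posts with a 112 mm gap after the −x posts and between neighbouring slats, leaving 115 mm before the +x posts.


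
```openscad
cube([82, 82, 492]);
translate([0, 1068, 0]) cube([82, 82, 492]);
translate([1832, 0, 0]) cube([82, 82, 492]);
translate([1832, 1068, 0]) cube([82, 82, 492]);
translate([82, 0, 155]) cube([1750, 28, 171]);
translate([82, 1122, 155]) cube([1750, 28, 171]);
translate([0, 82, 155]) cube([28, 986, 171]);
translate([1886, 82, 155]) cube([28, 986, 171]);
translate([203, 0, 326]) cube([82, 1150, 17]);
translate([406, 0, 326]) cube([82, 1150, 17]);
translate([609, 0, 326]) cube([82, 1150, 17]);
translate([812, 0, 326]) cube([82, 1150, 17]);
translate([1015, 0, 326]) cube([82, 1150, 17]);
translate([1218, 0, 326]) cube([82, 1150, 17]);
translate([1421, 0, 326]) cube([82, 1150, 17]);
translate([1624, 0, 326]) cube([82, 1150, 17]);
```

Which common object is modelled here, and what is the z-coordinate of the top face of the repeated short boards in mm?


A bed frame. The slat-top height is 343 mm.

Four posts, four rails, and a row of slats — a bed frame. Slats sit on the rails at z = 155 + 171 = 326; with slat thickness 17, the top is 343 mm.


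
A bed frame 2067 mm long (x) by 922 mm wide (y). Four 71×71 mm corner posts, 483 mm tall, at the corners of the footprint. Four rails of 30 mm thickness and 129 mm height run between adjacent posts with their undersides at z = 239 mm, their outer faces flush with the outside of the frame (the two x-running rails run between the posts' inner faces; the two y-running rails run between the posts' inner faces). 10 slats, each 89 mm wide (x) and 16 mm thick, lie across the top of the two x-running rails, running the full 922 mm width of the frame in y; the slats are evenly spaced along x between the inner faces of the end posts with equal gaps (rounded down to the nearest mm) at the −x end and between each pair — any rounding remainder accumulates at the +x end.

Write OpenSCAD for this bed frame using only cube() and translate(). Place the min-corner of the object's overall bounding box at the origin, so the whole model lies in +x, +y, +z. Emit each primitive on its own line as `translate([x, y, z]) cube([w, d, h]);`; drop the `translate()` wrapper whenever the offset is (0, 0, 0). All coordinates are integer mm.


cube([71, 71, 483]);
translate([0, 851, 0]) cube([71, 71, 483]);
translate([1996, 0, 0]) cube([71, 71, 483]);
translate([1996, 851, 0]) cube([71, 71, 483]);
translate([71, 0, 239]) cube([1925, 30, 129]);
translate([71, 892, 239]) cube([1925, 30, 129]);
translate([0, 71, 239]) cube([30, 780, 129]);
translate([2037, 71, 239]) cube([30, 780, 129]);
translate([165, 0, 368]) cube([89, 922, 16]);
translate([348, 0, 368]) cube([89, 922, 16]);
translate([531, 0, 368]) cube([89, 922, 16]);
translate([714, 0, 368]) cube([89, 922, 16]);
translate([897, 0, 368]) cube([89, 922, 16]);
translate([1080, 0, 368]) cube([89, 922, 16]);
translate([1263, 0, 368]) cube([89, 922, 16]);
translate([1446, 0, 368]) cube([89, 922, 16]);
translate([1629, 0, 368]) cube([89, 922, 16]);
translate([1812, 0, 368]) cube([89, 922, 16]);


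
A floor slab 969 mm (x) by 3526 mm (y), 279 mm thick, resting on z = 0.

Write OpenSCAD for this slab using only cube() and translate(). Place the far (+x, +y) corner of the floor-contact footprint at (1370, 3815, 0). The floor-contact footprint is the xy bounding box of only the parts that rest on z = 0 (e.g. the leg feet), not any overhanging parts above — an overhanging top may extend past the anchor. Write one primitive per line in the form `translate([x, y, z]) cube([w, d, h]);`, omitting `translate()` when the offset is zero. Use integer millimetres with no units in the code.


translate([401, 289, 0]) cube([969, 3526, 279]);


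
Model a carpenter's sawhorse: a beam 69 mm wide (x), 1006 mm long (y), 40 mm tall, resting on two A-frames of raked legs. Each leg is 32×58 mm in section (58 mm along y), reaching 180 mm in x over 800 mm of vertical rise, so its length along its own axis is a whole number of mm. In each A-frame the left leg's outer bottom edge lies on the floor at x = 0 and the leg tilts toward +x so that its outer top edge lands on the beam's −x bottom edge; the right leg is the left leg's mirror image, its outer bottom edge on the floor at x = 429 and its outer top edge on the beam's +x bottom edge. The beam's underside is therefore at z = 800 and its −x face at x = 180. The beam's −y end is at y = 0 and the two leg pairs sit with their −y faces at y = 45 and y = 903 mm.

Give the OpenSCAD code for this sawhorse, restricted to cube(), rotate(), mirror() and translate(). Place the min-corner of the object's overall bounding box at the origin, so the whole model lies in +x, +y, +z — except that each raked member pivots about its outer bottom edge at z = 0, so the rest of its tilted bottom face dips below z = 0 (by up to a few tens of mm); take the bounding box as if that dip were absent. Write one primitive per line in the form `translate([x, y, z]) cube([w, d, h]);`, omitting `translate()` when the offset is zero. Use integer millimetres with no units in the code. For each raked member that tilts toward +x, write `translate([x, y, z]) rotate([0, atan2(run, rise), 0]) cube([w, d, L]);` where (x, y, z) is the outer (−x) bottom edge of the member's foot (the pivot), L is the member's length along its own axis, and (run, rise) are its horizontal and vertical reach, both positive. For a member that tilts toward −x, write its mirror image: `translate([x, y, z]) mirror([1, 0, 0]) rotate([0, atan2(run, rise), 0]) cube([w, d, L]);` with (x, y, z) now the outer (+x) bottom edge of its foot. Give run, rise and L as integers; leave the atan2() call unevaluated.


translate([180, 0, 800]) cube([69, 1006, 40]);
translate([0, 45, 0]) rotate([0, atan2(180, 800), 0]) cube([32, 58, 820]);
translate([429, 45, 0]) mirror([1, 0, 0]) rotate([0, atan2(180, 800), 0]) cube([32, 58, 820]);
translate([0, 903, 0]) rotate([0, atan2(180, 800), 0]) cube([32, 58, 820]);
translate([429, 903, 0]) mirror([1, 0, 0]) rotate([0, atan2(180, 800), 0]) cube([32, 58, 820]);


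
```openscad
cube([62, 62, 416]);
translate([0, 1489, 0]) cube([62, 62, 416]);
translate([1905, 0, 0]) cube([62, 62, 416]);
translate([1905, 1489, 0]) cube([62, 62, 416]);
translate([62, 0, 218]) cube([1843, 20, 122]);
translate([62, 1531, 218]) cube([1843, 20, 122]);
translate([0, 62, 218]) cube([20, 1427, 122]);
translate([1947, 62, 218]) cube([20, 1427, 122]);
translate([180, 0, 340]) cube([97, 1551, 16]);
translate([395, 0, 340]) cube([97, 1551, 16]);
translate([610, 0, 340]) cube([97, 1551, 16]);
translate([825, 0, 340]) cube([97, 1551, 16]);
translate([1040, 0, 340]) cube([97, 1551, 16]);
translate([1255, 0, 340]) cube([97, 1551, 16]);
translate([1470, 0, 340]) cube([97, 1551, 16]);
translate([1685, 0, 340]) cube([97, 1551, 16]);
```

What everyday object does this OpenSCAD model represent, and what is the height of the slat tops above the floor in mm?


A bed frame. The slat-top height is 356 mm.

Four posts, four rails, and a row of slats — a bed frame. Slats sit on the rails at z = 218 + 122 = 340; with slat thickness 16, the top is 356 mm.


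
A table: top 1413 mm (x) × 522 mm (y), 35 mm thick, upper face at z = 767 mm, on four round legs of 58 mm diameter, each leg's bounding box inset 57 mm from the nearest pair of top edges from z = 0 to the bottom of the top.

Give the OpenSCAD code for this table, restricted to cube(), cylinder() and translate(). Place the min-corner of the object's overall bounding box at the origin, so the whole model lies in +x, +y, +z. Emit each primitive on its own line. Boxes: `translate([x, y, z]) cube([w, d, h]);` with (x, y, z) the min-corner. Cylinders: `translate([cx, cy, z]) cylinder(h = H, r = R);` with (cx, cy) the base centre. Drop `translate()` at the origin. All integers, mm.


// leg_h = 767 - 35 = 732
translate([0, 0, 732]) cube([1413, 522, 35]);
translate([86, 86, 0]) cylinder(h = 732, r = 29);
translate([1327, 86, 0]) cylinder(h = 732, r = 29);
translate([86, 436, 0]) cylinder(h = 732, r = 29);
translate([1327, 436, 0]) cylinder(h = 732, r = 29);


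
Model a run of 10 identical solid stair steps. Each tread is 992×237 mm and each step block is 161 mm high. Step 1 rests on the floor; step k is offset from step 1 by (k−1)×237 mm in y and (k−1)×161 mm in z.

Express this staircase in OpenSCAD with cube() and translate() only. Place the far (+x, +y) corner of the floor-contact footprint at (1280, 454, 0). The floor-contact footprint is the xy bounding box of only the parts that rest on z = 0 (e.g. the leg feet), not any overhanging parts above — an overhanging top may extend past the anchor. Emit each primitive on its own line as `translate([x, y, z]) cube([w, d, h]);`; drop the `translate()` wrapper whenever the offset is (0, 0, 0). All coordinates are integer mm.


translate([288, 217, 0]) cube([992, 237, 161]);
translate([288, 454, 161]) cube([992, 237, 161]);
translate([288, 691, 322]) cube([992, 237, 161]);
translate([288, 928, 483]) cube([992, 237, 161]);
translate([288, 1165, 644]) cube([992, 237, 161]);
translate([288, 1402, 805]) cube([992, 237, 161]);
translate([288, 1639, 966]) cube([992, 237, 161]);
translate([288, 1876, 1127]) cube([992, 237, 161]);
translate([288, 2113, 1288]) cube([992, 237, 161]);
translate([288, 2350, 1449]) cube([992, 237, 161]);


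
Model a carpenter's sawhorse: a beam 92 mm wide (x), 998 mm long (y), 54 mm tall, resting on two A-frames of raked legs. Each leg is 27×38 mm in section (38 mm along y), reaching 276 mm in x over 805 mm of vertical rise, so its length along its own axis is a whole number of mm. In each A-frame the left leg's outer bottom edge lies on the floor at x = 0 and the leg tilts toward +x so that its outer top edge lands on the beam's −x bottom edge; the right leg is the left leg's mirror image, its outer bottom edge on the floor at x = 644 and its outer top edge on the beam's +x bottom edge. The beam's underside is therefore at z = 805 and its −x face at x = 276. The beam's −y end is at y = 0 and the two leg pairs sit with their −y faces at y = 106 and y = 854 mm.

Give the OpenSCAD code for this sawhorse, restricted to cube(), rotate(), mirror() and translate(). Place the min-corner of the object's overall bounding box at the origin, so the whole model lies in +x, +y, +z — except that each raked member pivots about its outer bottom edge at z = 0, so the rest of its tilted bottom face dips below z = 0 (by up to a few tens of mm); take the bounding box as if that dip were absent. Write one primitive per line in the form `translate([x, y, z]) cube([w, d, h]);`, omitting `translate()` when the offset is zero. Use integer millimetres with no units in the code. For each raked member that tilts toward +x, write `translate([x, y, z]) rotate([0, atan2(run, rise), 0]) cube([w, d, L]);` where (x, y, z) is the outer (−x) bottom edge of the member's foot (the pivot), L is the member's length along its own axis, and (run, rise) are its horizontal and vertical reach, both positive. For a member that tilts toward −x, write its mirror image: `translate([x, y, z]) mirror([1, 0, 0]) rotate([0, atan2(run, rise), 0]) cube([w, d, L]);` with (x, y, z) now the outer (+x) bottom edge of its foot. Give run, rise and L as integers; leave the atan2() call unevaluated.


translate([276, 0, 805]) cube([92, 998, 54]);
translate([0, 106, 0]) rotate([0, atan2(276, 805), 0]) cube([27, 38, 851]);
translate([644, 106, 0]) mirror([1, 0, 0]) rotate([0, atan2(276, 805), 0]) cube([27, 38, 851]);
translate([0, 854, 0]) rotate([0, atan2(276, 805), 0]) cube([27, 38, 851]);
translate([644, 854, 0]) mirror([1, 0, 0]) rotate([0, atan2(276, 805), 0]) cube([27, 38, 851]);


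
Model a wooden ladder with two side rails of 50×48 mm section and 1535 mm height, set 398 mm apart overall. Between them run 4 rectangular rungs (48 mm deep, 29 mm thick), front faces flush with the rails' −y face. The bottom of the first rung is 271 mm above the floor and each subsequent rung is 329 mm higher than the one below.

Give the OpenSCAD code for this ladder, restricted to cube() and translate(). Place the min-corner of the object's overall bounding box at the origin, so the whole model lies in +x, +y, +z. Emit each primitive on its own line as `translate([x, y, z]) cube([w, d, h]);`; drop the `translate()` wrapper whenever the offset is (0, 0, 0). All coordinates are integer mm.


cube([50, 48, 1535]);
translate([348, 0, 0]) cube([50, 48, 1535]);
translate([50, 0, 271]) cube([298, 48, 29]);
translate([50, 0, 600]) cube([298, 48, 29]);
translate([50, 0, 929]) cube([298, 48, 29]);
translate([50, 0, 1258]) cube([298, 48, 29]);


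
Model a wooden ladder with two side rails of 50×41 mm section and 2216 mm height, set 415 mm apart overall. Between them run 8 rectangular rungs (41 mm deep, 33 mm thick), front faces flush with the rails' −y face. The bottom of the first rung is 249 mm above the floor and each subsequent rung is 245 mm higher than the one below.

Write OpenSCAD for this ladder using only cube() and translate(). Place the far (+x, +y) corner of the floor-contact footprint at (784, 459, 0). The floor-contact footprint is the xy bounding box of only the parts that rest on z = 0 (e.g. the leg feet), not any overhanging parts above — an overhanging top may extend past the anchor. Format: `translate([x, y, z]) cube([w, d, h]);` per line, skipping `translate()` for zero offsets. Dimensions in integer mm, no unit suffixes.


translate([369, 418, 0]) cube([50, 41, 2216]);
translate([734, 418, 0]) cube([50, 41, 2216]);
translate([419, 418, 249]) cube([315, 41, 33]);
translate([419, 418, 494]) cube([315, 41, 33]);
translate([419, 418, 739]) cube([315, 41, 33]);
translate([419, 418, 984]) cube([315, 41, 33]);
translate([419, 418, 1229]) cube([315, 41, 33]);
translate([419, 418, 1474]) cube([315, 41, 33]);
translate([419, 418, 1719]) cube([315, 41, 33]);
translate([419, 418, 1964]) cube([315, 41, 33]);


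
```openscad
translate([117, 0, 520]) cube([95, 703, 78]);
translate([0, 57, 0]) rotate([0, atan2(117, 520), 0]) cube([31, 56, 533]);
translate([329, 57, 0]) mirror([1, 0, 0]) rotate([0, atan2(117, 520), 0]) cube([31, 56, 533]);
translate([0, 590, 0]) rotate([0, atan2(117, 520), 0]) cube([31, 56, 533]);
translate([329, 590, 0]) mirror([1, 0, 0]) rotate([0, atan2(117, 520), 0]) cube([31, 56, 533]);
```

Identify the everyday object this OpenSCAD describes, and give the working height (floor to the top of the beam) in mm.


A sawhorse. The overall height is 598 mm.

A beam across two mirrored pairs of raked legs — a sawhorse. The beam's underside is at z = 520 (matching the legs' vertical rise in atan2(117, 520)) and the beam is 78 mm tall, so its top is at 520 + 78 = 598 mm. The raked legs top out at the beam's underside, so that is the highest point.
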